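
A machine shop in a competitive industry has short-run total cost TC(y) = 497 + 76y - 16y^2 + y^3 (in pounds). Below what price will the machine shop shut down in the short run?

£12 per unit

The shutdown price is the minimum of AVC. VC = 76y - 16y^2 + y^3, so AVC = 76 - 16y + y^2.
At the minimum of AVC, MC = AVC. MC = 76 - 32y + 3y^2; setting MC = AVC gives 2y^2 - 16y = 0, so y = 8. min AVC = 12.
The firm shuts down for any P below £12.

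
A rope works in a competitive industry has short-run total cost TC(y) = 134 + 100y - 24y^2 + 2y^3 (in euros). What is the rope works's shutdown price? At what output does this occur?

€28 per unit, at y = 6

The shutdown price is the minimum of AVC. VC = 100y - 24y^2 + 2y^3, so AVC = 100 - 24y + 2y^2.
dAVC/dy = -24 + 4y = 0 gives y = 6. min AVC = 100 - 24·6 + 2·6^2 = 28.
So the shutdown price is €28.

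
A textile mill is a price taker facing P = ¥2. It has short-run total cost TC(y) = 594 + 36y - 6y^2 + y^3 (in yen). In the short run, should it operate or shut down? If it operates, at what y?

Shut down

Variable cost is VC = 36y - 6y^2 + y^3, so AVC = VC/y = 36 - 6y + y^2 and MC = dTC/dy = 36 - 12y + 3y^2.
AVC is minimized where dAVC/dy = -6 + 2y = 0, at y = 3; min AVC = 36 - 6·3 + 3^2 = ¥27.
Since P = ¥2 < min AVC = ¥27, price fails to cover variable cost at any output.
The firm minimizes its loss by shutting down and losing only its fixed cost of ¥594.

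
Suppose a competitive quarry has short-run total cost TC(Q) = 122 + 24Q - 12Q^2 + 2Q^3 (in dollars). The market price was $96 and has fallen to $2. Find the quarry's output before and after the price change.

MC = 24 - 24Q + 6Q^2; the shutdown threshold is min AVC = $6 (at Q = 3).
With P = $96 above the shutdown price, P = MC gives Q = 6.
At P = $2 < min AVC = $6, price no longer covers variable cost at any output, so the firm shuts down: Q = 0.

Output falls from 6 to 0 (the firm shuts down)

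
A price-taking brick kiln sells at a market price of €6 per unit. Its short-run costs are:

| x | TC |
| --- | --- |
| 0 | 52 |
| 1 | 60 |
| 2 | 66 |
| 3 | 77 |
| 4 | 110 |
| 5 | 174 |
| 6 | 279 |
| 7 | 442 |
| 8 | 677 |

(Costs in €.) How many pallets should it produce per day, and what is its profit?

x = 0 (shut down); profit = -€52

Compute π = P·x − TC at each output: x=0: -52; x=1: -54; x=2: -54; x=3: -59; x=4: -86; x=5: -144; x=6: -243; x=7: -400; x=8: -629.
Profit is highest at x = 0. Equivalently, the lowest AVC in the table is 14/2 ≈ €7 at x = 2, and P = €6 falls below it — price never covers variable cost, so the firm shuts down and loses only its fixed cost.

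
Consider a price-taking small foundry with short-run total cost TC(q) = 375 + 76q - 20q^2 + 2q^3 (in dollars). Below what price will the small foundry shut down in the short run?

Short-run supply begins at min AVC. From VC = 76q - 20q^2 + 2q^3, AVC = 76 - 20q + 2q^2.
dAVC/dq = -20 + 4q = 0 gives q = 5. min AVC = 76 - 20·5 + 2·5^2 = 26.
So the shutdown price is $26.

$26 per unit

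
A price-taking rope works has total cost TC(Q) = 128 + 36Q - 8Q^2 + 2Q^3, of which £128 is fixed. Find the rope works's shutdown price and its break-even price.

Shutdown price = £28; break-even price = £68

Shutdown price = min AVC. AVC = 36 - 8Q + 2Q^2, with vertex at Q = 2 and minimum £28.
ATC = 128/Q + 36 - 8Q + 2Q^2. Setting dATC/dQ = −128/Q^2 − 8 + 4Q = 0 gives Q = 4 (since 4·4^3 − 8·4^2 = 128).
min ATC = 128/4 + 36 − 8·4 + 2·4^2 = £68. That is the break-even price.
Between these two prices the firm operates at a loss; above £68 it earns a profit.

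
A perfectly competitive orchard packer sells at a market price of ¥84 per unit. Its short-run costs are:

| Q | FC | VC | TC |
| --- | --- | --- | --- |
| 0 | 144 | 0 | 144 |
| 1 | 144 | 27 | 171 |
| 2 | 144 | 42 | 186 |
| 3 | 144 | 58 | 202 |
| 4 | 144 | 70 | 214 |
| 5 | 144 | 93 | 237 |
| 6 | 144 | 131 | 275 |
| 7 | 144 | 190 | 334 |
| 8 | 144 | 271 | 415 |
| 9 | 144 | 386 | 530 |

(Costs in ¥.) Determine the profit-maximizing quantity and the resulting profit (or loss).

Tabulate TR − TC: Q=0: -144; Q=1: -87; Q=2: -18; Q=3: 50; Q=4: 122; Q=5: 183; Q=6: 229; Q=7: 254; Q=8: 257; Q=9: 226.
Profit is maximized at Q = 8. AVC there is 271/8 = ¥33.88 ≤ P, so producing beats shutting down (which would give -¥144).

Q = 8; profit = ¥257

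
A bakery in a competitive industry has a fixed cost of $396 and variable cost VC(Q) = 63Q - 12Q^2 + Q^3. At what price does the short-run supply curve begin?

The firm shuts down when price falls below the minimum of average variable cost. AVC = VC/Q = 63 - 12Q + Q^2.
dAVC/dQ = -12 + 2Q = 0 gives Q = 6. min AVC = 63 - 12·6 + 6^2 = 27.
The firm shuts down for any P below $27.

$27 per unit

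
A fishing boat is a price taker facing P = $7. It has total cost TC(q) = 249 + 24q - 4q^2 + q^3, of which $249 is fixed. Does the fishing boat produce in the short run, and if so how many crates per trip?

Shut down

Variable cost is VC = 24q - 4q^2 + q^3, so AVC = VC/q = 24 - 4q + q^2 and MC = dTC/dq = 24 - 8q + 3q^2.
The AVC parabola has its vertex at q = 4/2 = 2, where AVC = 24 - 4·2 + 2^2 = $20.
With P < min AVC ($7 < $20), every unit sold adds to the loss.
Best response: produce nothing and absorb the $249 fixed cost.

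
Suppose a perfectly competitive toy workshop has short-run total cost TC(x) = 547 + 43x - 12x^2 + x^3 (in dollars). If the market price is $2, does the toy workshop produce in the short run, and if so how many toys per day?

Shut down

Variable cost is VC = 43x - 12x^2 + x^3, so AVC = VC/x = 43 - 12x + x^2 and MC = dTC/dx = 43 - 24x + 3x^2.
AVC is minimized where dAVC/dx = -12 + 2x = 0, at x = 6; min AVC = 43 - 12·6 + 6^2 = $7.
P = $2 lies below min AVC = $7; no output level covers variable cost.
The firm minimizes its loss by shutting down and losing only its fixed cost of $547.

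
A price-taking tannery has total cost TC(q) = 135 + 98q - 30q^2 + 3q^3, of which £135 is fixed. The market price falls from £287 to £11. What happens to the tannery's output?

Output falls from 9 to 0 (the firm shuts down)

AVC = 98 - 30q + 3q^2, minimized at q = 5 where min AVC = £23. MC = 98 - 60q + 9q^2.
With P = £287 above the shutdown price, P = MC gives q = 9.
At P = £11 < min AVC = £23, price no longer covers variable cost at any output, so the firm shuts down: q = 0.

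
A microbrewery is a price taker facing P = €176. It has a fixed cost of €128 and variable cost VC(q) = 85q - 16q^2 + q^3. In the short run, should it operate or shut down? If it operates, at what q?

From TC, MC = TC'(q) = 85 - 32q + 3q^2 and AVC = VC/q = 85 - 16q + q^2.
The AVC parabola has its vertex at q = 16/2 = 8, where AVC = 85 - 16·8 + 8^2 = €21.
P = €176 exceeds min AVC = €21, so the firm stays open.
P = MC gives -91 - 32q + 3q^2 = 0, with roots -7/3 and 13. Take the larger (rising MC): q* = 13.
Check: AVC at q = 13 is €46 ≤ P, so revenue covers variable cost.
Profit = P·q − TC = 176·13 − 726 = €1562.

Produce at q = 13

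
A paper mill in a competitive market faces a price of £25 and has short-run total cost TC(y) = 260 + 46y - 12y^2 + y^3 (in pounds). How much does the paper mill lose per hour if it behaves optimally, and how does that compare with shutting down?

AVC = 46 - 12y + y^2; min AVC = £10 at y = 6. Since P = £25 ≥ min AVC, the firm produces.
MC = 46 - 24y + 3y^2. Setting P = MC and taking the root on the rising branch gives y* = 7.
TR = 25·7 = 175. TC = 260 + 77 = 337. Profit = 175 − 337 = -£162.
Shutting down would mean losing the fixed cost of £260, so operating at a loss of £162 is better by £98.

Profit = -£162 at y = 7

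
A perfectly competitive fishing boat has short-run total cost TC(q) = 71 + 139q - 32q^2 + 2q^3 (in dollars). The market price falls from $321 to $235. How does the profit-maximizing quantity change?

Output falls from 13 to 12

AVC = 139 - 32q + 2q^2, minimized at q = 8 where min AVC = $11. MC = 139 - 64q + 6q^2.
At P = $321 ≥ min AVC, set P = MC on the rising branch: q = 13.
At P = $235 ≥ min AVC, set P = MC: q = 12. The firm stays open but cuts output.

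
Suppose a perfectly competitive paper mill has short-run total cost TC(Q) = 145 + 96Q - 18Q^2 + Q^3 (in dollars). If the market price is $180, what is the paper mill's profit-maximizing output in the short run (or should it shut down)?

Produce at Q = 14

From TC, MC = TC'(Q) = 96 - 36Q + 3Q^2 and AVC = VC/Q = 96 - 18Q + Q^2.
AVC is minimized where dAVC/dQ = -18 + 2Q = 0, at Q = 9; min AVC = 96 - 18·9 + 9^2 = $15.
P = $180 exceeds min AVC = $15, so the firm stays open.
Set P = MC: 180 = 96 - 36Q + 3Q^2 → -84 - 36Q + 3Q^2 = 0. The roots are Q = -2 and Q = 14; the profit-maximizing output is on the rising part of MC, so Q* = 14.
Check: AVC at Q = 14 is $40 ≤ P, so revenue covers variable cost.
Profit = P·Q − TC = 180·14 − 705 = $1815.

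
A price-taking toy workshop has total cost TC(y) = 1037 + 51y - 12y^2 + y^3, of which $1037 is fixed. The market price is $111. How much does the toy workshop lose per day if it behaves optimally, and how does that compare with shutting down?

AVC = 51 - 12y + y^2 has its minimum $15 at y = 6; price $111 clears that bar, so the firm operates.
With MC = 51 - 24y + 3y^2, P = MC on the upward-sloping part at y* = 10.
TR = 111·10 = 1110. TC = 1037 + 310 = 1347. Profit = 1110 − 1347 = -$237.
Shutting down would mean losing the fixed cost of $1037, so operating at a loss of $237 is better by $800.

Profit = -$237 at y = 10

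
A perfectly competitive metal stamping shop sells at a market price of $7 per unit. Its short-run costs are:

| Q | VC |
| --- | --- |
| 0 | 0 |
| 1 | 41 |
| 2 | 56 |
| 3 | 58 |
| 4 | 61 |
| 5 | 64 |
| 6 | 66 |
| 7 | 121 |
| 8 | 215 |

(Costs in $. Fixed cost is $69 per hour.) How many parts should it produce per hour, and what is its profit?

Q = 0 (shut down); profit = -$69

Profit at each row (π = 7Q − TC): Q=0: -69; Q=1: -103; Q=2: -111; Q=3: -106; Q=4: -102; Q=5: -98; Q=6: -93; Q=7: -141; Q=8: -228.
Profit is highest at Q = 0. Equivalently, the lowest AVC in the table is 66/6 ≈ $11 at Q = 6, and P = $7 falls below it — price never covers variable cost, so the firm shuts down and loses only its fixed cost.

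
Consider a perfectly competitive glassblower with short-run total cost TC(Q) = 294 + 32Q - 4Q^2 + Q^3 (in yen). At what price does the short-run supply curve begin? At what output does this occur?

The firm shuts down when price falls below the minimum of average variable cost. AVC = VC/Q = 32 - 4Q + Q^2.
At the minimum of AVC, MC = AVC. MC = 32 - 8Q + 3Q^2; setting MC = AVC gives 2Q^2 - 4Q = 0, so Q = 2. min AVC = 28.
So the shutdown price is ¥28.

¥28 per unit, at Q = 2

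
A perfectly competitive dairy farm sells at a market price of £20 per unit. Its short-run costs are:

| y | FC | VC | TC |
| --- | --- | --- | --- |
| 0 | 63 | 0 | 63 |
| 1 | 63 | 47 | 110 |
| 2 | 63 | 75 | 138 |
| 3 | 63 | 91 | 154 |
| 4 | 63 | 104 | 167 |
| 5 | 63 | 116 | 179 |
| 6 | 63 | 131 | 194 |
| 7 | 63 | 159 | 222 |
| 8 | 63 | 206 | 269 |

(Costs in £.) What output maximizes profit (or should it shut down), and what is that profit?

Profit at each row (π = 20y − TC): y=0: -63; y=1: -90; y=2: -98; y=3: -94; y=4: -87; y=5: -79; y=6: -74; y=7: -82; y=8: -109.
Profit is highest at y = 0. Equivalently, the lowest AVC in the table is 131/6 ≈ £21.83 at y = 6, and P = £20 falls below it — price never covers variable cost, so the firm shuts down and loses only its fixed cost.

y = 0 (shut down); profit = -£63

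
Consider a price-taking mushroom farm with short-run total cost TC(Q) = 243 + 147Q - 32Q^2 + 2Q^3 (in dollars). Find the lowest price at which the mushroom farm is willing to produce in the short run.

$19 per unit

The shutdown price is the minimum of AVC. VC = 147Q - 32Q^2 + 2Q^3, so AVC = 147 - 32Q + 2Q^2.
At the minimum of AVC, MC = AVC. MC = 147 - 64Q + 6Q^2; setting MC = AVC gives 4Q^2 - 32Q = 0, so Q = 8. min AVC = 19.
For P < $19 the firm produces nothing.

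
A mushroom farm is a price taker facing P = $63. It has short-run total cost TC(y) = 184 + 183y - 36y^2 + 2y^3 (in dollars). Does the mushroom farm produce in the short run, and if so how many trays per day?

Variable cost is VC = 183y - 36y^2 + 2y^3, so AVC = VC/y = 183 - 36y + 2y^2 and MC = dTC/dy = 183 - 72y + 6y^2.
AVC hits its minimum where MC = AVC, at y = 9, giving min AVC = 183 - 36·9 + 2·9^2 = $21.
Because $63 ≥ $21, revenue can cover variable cost; the firm operates.
P = MC gives 120 - 72y + 6y^2 = 0, with roots 2 and 10. Take the larger (rising MC): y* = 10.
Check: AVC at y = 10 is $23 ≤ P, so revenue covers variable cost.
Profit = P·y − TC = 63·10 − 414 = $216.

Produce at y = 10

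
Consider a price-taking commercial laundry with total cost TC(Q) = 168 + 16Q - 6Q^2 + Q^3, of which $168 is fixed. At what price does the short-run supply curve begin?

The firm shuts down when price falls below the minimum of average variable cost. AVC = VC/Q = 16 - 6Q + Q^2.
At the minimum of AVC, MC = AVC. MC = 16 - 12Q + 3Q^2; setting MC = AVC gives 2Q^2 - 6Q = 0, so Q = 3. min AVC = 7.
For P < $7 the firm produces nothing.

$7 per unit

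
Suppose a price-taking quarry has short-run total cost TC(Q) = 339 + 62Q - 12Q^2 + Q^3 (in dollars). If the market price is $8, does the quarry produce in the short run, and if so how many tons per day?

Variable cost is VC = 62Q - 12Q^2 + Q^3, so AVC = VC/Q = 62 - 12Q + Q^2 and MC = dTC/dQ = 62 - 24Q + 3Q^2.
The AVC parabola has its vertex at Q = 12/2 = 6, where AVC = 62 - 12·6 + 6^2 = $26.
With P < min AVC ($8 < $26), every unit sold adds to the loss.
The firm minimizes its loss by shutting down and losing only its fixed cost of $339.

Shut down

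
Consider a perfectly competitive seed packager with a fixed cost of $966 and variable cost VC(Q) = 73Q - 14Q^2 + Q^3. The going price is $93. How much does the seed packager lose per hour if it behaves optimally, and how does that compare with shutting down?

AVC = 73 - 14Q + Q^2 has its minimum $24 at Q = 7; price $93 clears that bar, so the firm operates.
With MC = 73 - 28Q + 3Q^2, P = MC on the upward-sloping part at Q* = 10.
TR = 93·10 = 930. TC = 966 + 330 = 1296. Profit = 930 − 1296 = -$366.
That loss of $366 beats the $966 the firm would lose by shutting down; producing recovers $600 of fixed cost.

Profit = -$366 at Q = 10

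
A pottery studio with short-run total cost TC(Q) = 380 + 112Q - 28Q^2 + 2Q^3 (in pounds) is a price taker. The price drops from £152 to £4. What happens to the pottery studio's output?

MC = 112 - 56Q + 6Q^2; the shutdown threshold is min AVC = £14 (at Q = 7).
At P = £152 ≥ min AVC, set P = MC on the rising branch: Q = 10.
At P = £4 < min AVC = £14, price no longer covers variable cost at any output, so the firm shuts down: Q = 0.

Output falls from 10 to 0 (the firm shuts down)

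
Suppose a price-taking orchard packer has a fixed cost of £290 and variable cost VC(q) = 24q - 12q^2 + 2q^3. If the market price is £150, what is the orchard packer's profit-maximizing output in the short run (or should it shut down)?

From TC, MC = TC'(q) = 24 - 24q + 6q^2 and AVC = VC/q = 24 - 12q + 2q^2.
AVC hits its minimum where MC = AVC, at q = 3, giving min AVC = 24 - 12·3 + 2·3^2 = £6.
Since P = £150 ≥ min AVC = £6, price covers variable cost and the firm should produce.
Set P = MC: 150 = 24 - 24q + 6q^2 → -126 - 24q + 6q^2 = 0. The roots are q = -3 and q = 7; the profit-maximizing output is on the rising part of MC, so q* = 7.
Check: AVC at q = 7 is £38 ≤ P, so revenue covers variable cost.
Profit = P·q − TC = 150·7 − 556 = £494.

Produce at q = 7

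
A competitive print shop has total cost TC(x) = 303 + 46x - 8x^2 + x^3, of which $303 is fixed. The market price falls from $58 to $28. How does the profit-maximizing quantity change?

Output falls from 6 to 0 (the firm shuts down)

AVC = 46 - 8x + x^2, minimized at x = 4 where min AVC = $30. MC = 46 - 16x + 3x^2.
At P = $58 ≥ min AVC, set P = MC on the rising branch: x = 6.
At P = $28 < min AVC = $30, price no longer covers variable cost at any output, so the firm shuts down: x = 0.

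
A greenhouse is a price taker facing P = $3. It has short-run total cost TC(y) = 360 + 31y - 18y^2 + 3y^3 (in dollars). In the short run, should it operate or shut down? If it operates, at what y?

Shut down

Strip out fixed cost: VC = 31y - 18y^2 + 3y^3. Then AVC = 31 - 18y + 3y^2 and MC = 31 - 36y + 9y^2.
The AVC parabola has its vertex at y = 18/6 = 3, where AVC = 31 - 18·3 + 3·3^2 = $4.
P = $3 lies below min AVC = $4; no output level covers variable cost.
Best response: produce nothing and absorb the $360 fixed cost.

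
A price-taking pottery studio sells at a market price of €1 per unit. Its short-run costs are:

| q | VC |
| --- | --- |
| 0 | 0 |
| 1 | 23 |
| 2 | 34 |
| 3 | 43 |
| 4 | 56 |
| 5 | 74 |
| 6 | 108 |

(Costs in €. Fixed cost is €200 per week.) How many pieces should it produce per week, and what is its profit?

Tabulate TR − TC: q=0: -200; q=1: -222; q=2: -232; q=3: -240; q=4: -252; q=5: -269; q=6: -302.
Profit is highest at q = 0. Equivalently, the lowest AVC in the table is 56/4 ≈ €14 at q = 4, and P = €1 falls below it — price never covers variable cost, so the firm shuts down and loses only its fixed cost.

q = 0 (shut down); profit = -€200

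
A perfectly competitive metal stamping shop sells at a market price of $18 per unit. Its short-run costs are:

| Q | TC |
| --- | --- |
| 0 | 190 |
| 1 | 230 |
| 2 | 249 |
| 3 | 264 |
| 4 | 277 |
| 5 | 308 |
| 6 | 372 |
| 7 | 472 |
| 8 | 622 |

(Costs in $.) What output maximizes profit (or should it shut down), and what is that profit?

Q = 0 (shut down); profit = -$190

Tabulate TR − TC: Q=0: -190; Q=1: -212; Q=2: -213; Q=3: -210; Q=4: -205; Q=5: -218; Q=6: -264; Q=7: -346; Q=8: -478.
Profit is highest at Q = 0. Equivalently, the lowest AVC in the table is 87/4 ≈ $21.75 at Q = 4, and P = $18 falls below it — price never covers variable cost, so the firm shuts down and loses only its fixed cost.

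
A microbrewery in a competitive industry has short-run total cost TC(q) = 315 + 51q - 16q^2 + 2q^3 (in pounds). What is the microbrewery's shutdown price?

£19 per unit

Short-run supply begins at min AVC. From VC = 51q - 16q^2 + 2q^3, AVC = 51 - 16q + 2q^2.
dAVC/dq = -16 + 4q = 0 gives q = 4. min AVC = 51 - 16·4 + 2·4^2 = 19.
For P < £19 the firm produces nothing.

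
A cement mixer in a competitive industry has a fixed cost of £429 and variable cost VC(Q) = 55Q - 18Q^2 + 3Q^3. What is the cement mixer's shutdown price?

The shutdown price is the minimum of AVC. VC = 55Q - 18Q^2 + 3Q^3, so AVC = 55 - 18Q + 3Q^2.
At the minimum of AVC, MC = AVC. MC = 55 - 36Q + 9Q^2; setting MC = AVC gives 6Q^2 - 18Q = 0, so Q = 3. min AVC = 28.
The firm shuts down for any P below £28.

£28 per unit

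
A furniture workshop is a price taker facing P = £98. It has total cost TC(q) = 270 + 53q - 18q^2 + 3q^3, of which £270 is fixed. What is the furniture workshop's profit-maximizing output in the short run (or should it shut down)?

Produce at q = 5

From TC, MC = TC'(q) = 53 - 36q + 9q^2 and AVC = VC/q = 53 - 18q + 3q^2.
AVC is minimized where dAVC/dq = -18 + 6q = 0, at q = 3; min AVC = 53 - 18·3 + 3·3^2 = £26.
P = £98 exceeds min AVC = £26, so the firm stays open.
Solving P = MC: -45 - 36q + 9q^2 = 0 ⇒ q = -1 or 5. On the upward-sloping branch, q* = 5.
Check: AVC at q = 5 is £38 ≤ P, so revenue covers variable cost.
Profit = P·q − TC = 98·5 − 460 = £30.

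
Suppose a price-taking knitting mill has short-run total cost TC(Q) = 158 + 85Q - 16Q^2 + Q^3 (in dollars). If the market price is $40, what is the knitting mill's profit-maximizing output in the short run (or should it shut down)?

From TC, MC = TC'(Q) = 85 - 32Q + 3Q^2 and AVC = VC/Q = 85 - 16Q + Q^2.
The AVC parabola has its vertex at Q = 16/2 = 8, where AVC = 85 - 16·8 + 8^2 = $21.
Because $40 ≥ $21, revenue can cover variable cost; the firm operates.
P = MC gives 45 - 32Q + 3Q^2 = 0, with roots 5/3 and 9. Take the larger (rising MC): Q* = 9.
Check: AVC at Q = 9 is $22 ≤ P, so revenue covers variable cost.
Profit = P·Q − TC = 40·9 − 356 = $4.

Produce at Q = 9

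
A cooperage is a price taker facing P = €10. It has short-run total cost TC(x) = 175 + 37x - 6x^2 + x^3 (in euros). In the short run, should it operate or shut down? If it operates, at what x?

Shut down

Variable cost is VC = 37x - 6x^2 + x^3, so AVC = VC/x = 37 - 6x + x^2 and MC = dTC/dx = 37 - 12x + 3x^2.
The AVC parabola has its vertex at x = 6/2 = 3, where AVC = 37 - 6·3 + 3^2 = €28.
P = €10 lies below min AVC = €28; no output level covers variable cost.
Shutting down limits the loss to fixed cost, €175.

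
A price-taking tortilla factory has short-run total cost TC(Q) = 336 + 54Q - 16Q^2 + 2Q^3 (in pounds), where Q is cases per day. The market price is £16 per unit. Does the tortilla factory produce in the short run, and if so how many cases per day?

Shut down

Strip out fixed cost: VC = 54Q - 16Q^2 + 2Q^3. Then AVC = 54 - 16Q + 2Q^2 and MC = 54 - 32Q + 6Q^2.
AVC hits its minimum where MC = AVC, at Q = 4, giving min AVC = 54 - 16·4 + 2·4^2 = £22.
Since P = £16 < min AVC = £22, price fails to cover variable cost at any output.
Shutting down limits the loss to fixed cost, £336.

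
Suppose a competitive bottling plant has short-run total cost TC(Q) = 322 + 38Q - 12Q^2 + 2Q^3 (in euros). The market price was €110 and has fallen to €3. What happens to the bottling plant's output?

AVC = 38 - 12Q + 2Q^2, minimized at Q = 3 where min AVC = €20. MC = 38 - 24Q + 6Q^2.
At P = €110 ≥ min AVC, set P = MC on the rising branch: Q = 6.
At P = €3 < min AVC = €20, price no longer covers variable cost at any output, so the firm shuts down: Q = 0.

Output falls from 6 to 0 (the firm shuts down)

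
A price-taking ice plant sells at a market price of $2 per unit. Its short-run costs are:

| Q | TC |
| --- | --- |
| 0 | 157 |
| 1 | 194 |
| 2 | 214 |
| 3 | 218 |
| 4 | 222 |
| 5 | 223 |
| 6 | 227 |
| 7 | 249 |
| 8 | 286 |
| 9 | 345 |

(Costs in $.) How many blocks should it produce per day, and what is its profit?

Q = 0 (shut down); profit = -$157

Tabulate TR − TC: Q=0: -157; Q=1: -192; Q=2: -210; Q=3: -212; Q=4: -214; Q=5: -213; Q=6: -215; Q=7: -235; Q=8: -270; Q=9: -327.
Profit is highest at Q = 0. Equivalently, the lowest AVC in the table is 70/6 ≈ $11.67 at Q = 6, and P = $2 falls below it — price never covers variable cost, so the firm shuts down and loses only its fixed cost.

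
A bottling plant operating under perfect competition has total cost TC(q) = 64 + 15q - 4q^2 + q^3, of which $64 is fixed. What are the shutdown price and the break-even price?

Shutdown price = $11; break-even price = $31

Shutdown price = min AVC. AVC = 15 - 4q + q^2, with vertex at q = 2 and minimum $11.
ATC = 64/q + 15 - 4q + q^2. Setting dATC/dq = −64/q^2 − 4 + 2q = 0 gives q = 4 (since 2·4^3 − 4·4^2 = 64).
min ATC = 64/4 + 15 − 4·4 + 4^2 = $31. That is the break-even price.
For $11 ≤ P < $31 the firm produces at a loss; below $11 it shuts down.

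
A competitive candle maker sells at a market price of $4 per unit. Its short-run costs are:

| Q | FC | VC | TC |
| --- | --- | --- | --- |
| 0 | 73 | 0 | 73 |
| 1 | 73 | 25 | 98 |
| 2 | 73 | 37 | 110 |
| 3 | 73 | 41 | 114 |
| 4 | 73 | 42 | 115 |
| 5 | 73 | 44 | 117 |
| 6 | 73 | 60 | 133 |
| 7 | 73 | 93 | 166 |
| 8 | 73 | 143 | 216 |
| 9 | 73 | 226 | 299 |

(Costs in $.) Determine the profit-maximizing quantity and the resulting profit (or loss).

Profit at each row (π = 4Q − TC): Q=0: -73; Q=1: -94; Q=2: -102; Q=3: -102; Q=4: -99; Q=5: -97; Q=6: -109; Q=7: -138; Q=8: -184; Q=9: -263.
Profit is highest at Q = 0. Equivalently, the lowest AVC in the table is 44/5 ≈ $8.80 at Q = 5, and P = $4 falls below it — price never covers variable cost, so the firm shuts down and loses only its fixed cost.

Q = 0 (shut down); profit = -$73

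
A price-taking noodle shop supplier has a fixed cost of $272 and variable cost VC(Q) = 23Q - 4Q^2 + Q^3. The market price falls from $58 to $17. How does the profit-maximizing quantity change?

AVC = 23 - 4Q + Q^2, minimized at Q = 2 where min AVC = $19. MC = 23 - 8Q + 3Q^2.
At P = $58 ≥ min AVC, set P = MC on the rising branch: Q = 5.
At P = $17 < min AVC = $19, price no longer covers variable cost at any output, so the firm shuts down: Q = 0.

Output falls from 5 to 0 (the firm shuts down)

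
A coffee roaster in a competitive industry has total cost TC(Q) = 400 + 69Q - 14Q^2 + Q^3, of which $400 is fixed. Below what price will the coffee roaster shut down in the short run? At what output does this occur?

$20 per unit, at Q = 7

The firm shuts down when price falls below the minimum of average variable cost. AVC = VC/Q = 69 - 14Q + Q^2.
dAVC/dQ = -14 + 2Q = 0 gives Q = 7. min AVC = 69 - 14·7 + 7^2 = 20.
So the shutdown price is $20.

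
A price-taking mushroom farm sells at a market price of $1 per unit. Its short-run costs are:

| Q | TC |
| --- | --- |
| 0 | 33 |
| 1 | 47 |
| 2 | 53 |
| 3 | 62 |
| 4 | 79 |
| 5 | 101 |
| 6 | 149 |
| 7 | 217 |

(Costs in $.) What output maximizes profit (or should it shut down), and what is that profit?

Q = 0 (shut down); profit = -$33

Profit at each row (π = 1Q − TC): Q=0: -33; Q=1: -46; Q=2: -51; Q=3: -59; Q=4: -75; Q=5: -96; Q=6: -143; Q=7: -210.
Profit is highest at Q = 0. Equivalently, the lowest AVC in the table is 29/3 ≈ $9.67 at Q = 3, and P = $1 falls below it — price never covers variable cost, so the firm shuts down and loses only its fixed cost.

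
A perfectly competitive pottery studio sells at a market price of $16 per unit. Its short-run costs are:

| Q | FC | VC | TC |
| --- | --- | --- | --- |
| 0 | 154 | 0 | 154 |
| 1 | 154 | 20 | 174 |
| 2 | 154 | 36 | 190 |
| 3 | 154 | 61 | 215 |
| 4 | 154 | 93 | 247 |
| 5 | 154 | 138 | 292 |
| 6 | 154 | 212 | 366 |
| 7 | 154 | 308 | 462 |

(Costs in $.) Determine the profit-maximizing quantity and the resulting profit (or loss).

Tabulate TR − TC: Q=0: -154; Q=1: -158; Q=2: -158; Q=3: -167; Q=4: -183; Q=5: -212; Q=6: -270; Q=7: -350.
Profit is highest at Q = 0. Equivalently, the lowest AVC in the table is 36/2 ≈ $18 at Q = 2, and P = $16 falls below it — price never covers variable cost, so the firm shuts down and loses only its fixed cost.

Q = 0 (shut down); profit = -$154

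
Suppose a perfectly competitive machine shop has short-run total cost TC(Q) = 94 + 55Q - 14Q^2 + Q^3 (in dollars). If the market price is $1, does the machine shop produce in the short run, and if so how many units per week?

Shut down

Variable cost is VC = 55Q - 14Q^2 + Q^3, so AVC = VC/Q = 55 - 14Q + Q^2 and MC = dTC/dQ = 55 - 28Q + 3Q^2.
AVC hits its minimum where MC = AVC, at Q = 7, giving min AVC = 55 - 14·7 + 7^2 = $6.
With P < min AVC ($1 < $6), every unit sold adds to the loss.
The firm minimizes its loss by shutting down and losing only its fixed cost of $94.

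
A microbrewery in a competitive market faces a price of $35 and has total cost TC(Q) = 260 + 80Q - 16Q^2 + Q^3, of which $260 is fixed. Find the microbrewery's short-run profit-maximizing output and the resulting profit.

AVC = 80 - 16Q + Q^2 has its minimum $16 at Q = 8; price $35 clears that bar, so the firm operates.
MC = 80 - 32Q + 3Q^2. Setting P = MC and taking the root on the rising branch gives Q* = 9.
TR = 35·9 = 315. TC = 260 + 153 = 413. Profit = 315 − 413 = -$98.
That loss of $98 beats the $260 the firm would lose by shutting down; producing recovers $162 of fixed cost.

Profit = -$98 at Q = 9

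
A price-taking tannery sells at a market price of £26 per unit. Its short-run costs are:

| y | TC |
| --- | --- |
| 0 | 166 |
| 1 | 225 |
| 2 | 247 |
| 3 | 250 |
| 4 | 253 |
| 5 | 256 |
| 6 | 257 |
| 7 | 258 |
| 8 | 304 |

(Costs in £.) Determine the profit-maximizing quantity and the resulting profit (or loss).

y = 7; profit = -£76

Compute π = P·y − TC at each output: y=0: -166; y=1: -199; y=2: -195; y=3: -172; y=4: -149; y=5: -126; y=6: -101; y=7: -76; y=8: -96.
Profit is maximized at y = 7. AVC there is 92/7 = £13.14 ≤ P, so producing beats shutting down (which would give -£166).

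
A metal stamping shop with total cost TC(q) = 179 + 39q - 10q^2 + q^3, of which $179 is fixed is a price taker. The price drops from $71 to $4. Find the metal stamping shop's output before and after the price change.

Output falls from 8 to 0 (the firm shuts down)

MC = 39 - 20q + 3q^2; the shutdown threshold is min AVC = $14 (at q = 5).
At P = $71 ≥ min AVC, set P = MC on the rising branch: q = 8.
At P = $4 < min AVC = $14, price no longer covers variable cost at any output, so the firm shuts down: q = 0.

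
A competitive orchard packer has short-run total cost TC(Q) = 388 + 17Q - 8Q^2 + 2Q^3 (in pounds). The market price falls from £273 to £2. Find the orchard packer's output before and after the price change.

Output falls from 8 to 0 (the firm shuts down)

AVC = 17 - 8Q + 2Q^2, minimized at Q = 2 where min AVC = £9. MC = 17 - 16Q + 6Q^2.
With P = £273 above the shutdown price, P = MC gives Q = 8.
At P = £2 < min AVC = £9, price no longer covers variable cost at any output, so the firm shuts down: Q = 0.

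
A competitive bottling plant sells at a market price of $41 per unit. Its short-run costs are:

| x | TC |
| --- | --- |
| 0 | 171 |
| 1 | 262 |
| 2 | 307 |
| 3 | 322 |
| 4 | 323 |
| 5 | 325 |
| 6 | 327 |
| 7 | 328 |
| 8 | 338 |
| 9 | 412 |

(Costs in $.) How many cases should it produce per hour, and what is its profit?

x = 8; profit = -$10

Compute π = P·x − TC at each output: x=0: -171; x=1: -221; x=2: -225; x=3: -199; x=4: -159; x=5: -120; x=6: -81; x=7: -41; x=8: -10; x=9: -43.
Profit is maximized at x = 8. AVC there is 167/8 = $20.88 ≤ P, so producing beats shutting down (which would give -$171).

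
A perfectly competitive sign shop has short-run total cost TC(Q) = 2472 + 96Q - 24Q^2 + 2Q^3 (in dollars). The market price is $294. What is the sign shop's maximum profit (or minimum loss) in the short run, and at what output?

AVC = 96 - 24Q + 2Q^2 has its minimum $24 at Q = 6; price $294 clears that bar, so the firm operates.
MC = 96 - 48Q + 6Q^2. Setting P = MC and taking the root on the rising branch gives Q* = 11.
TR = 294·11 = 3234. TC = 2472 + 814 = 3286. Profit = 3234 − 3286 = -$52.
By producing, the firm covers all variable cost plus $2420 of fixed cost; shutting down would lose the full $2472.

Profit = -$52 at Q = 11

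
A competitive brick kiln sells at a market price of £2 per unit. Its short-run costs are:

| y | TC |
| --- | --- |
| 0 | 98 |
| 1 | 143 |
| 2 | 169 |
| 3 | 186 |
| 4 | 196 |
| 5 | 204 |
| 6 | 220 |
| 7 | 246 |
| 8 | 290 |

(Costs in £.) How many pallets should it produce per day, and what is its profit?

Profit at each row (π = 2y − TC): y=0: -98; y=1: -141; y=2: -165; y=3: -180; y=4: -188; y=5: -194; y=6: -208; y=7: -232; y=8: -274.
Profit is highest at y = 0. Equivalently, the lowest AVC in the table is 122/6 ≈ £20.33 at y = 6, and P = £2 falls below it — price never covers variable cost, so the firm shuts down and loses only its fixed cost.

y = 0 (shut down); profit = -£98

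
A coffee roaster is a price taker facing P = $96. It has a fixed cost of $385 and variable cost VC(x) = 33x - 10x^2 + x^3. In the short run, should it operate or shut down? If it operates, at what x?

Strip out fixed cost: VC = 33x - 10x^2 + x^3. Then AVC = 33 - 10x + x^2 and MC = 33 - 20x + 3x^2.
The AVC parabola has its vertex at x = 10/2 = 5, where AVC = 33 - 10·5 + 5^2 = $8.
Because $96 ≥ $8, revenue can cover variable cost; the firm operates.
Set P = MC: 96 = 33 - 20x + 3x^2 → -63 - 20x + 3x^2 = 0. The roots are x = -7/3 and x = 9; the profit-maximizing output is on the rising part of MC, so x* = 9.
Check: AVC at x = 9 is $24 ≤ P, so revenue covers variable cost.
Profit = P·x − TC = 96·9 − 601 = $263.

Produce at x = 9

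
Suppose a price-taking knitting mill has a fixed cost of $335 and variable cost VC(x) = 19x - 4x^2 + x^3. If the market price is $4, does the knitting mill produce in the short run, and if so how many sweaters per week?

Variable cost is VC = 19x - 4x^2 + x^3, so AVC = VC/x = 19 - 4x + x^2 and MC = dTC/dx = 19 - 8x + 3x^2.
AVC is minimized where dAVC/dx = -4 + 2x = 0, at x = 2; min AVC = 19 - 4·2 + 2^2 = $15.
P = $4 lies below min AVC = $15; no output level covers variable cost.
The firm minimizes its loss by shutting down and losing only its fixed cost of $335.

Shut down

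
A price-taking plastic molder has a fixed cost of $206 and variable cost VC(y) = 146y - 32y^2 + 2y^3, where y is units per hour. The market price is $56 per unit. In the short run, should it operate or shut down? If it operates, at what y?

From TC, MC = TC'(y) = 146 - 64y + 6y^2 and AVC = VC/y = 146 - 32y + 2y^2.
AVC hits its minimum where MC = AVC, at y = 8, giving min AVC = 146 - 32·8 + 2·8^2 = $18.
Because $56 ≥ $18, revenue can cover variable cost; the firm operates.
P = MC gives 90 - 64y + 6y^2 = 0, with roots 5/3 and 9. Take the larger (rising MC): y* = 9.
Check: AVC at y = 9 is $20 ≤ P, so revenue covers variable cost.
Profit = P·y − TC = 56·9 − 386 = $118.

Produce at y = 9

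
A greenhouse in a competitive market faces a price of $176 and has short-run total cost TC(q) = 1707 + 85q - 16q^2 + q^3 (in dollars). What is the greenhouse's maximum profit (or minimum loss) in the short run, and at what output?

AVC = 85 - 16q + q^2; min AVC = $21 at q = 8. Since P = $176 ≥ min AVC, the firm produces.
With MC = 85 - 32q + 3q^2, P = MC on the upward-sloping part at q* = 13.
TR = 176·13 = 2288. TC = 1707 + 598 = 2305. Profit = 2288 − 2305 = -$17.
That loss of $17 beats the $1707 the firm would lose by shutting down; producing recovers $1690 of fixed cost.

Profit = -$17 at q = 13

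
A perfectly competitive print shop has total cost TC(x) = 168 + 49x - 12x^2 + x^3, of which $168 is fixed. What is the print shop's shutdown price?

$13 per unit

Short-run supply begins at min AVC. From VC = 49x - 12x^2 + x^3, AVC = 49 - 12x + x^2.
dAVC/dx = -12 + 2x = 0 gives x = 6. min AVC = 49 - 12·6 + 6^2 = 13.
The firm shuts down for any P below $13.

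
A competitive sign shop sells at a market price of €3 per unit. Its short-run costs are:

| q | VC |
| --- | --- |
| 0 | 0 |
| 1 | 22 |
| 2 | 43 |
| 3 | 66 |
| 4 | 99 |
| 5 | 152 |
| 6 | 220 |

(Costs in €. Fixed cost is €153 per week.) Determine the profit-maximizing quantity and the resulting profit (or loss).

Profit at each row (π = 3q − TC): q=0: -153; q=1: -172; q=2: -190; q=3: -210; q=4: -240; q=5: -290; q=6: -355.
Profit is highest at q = 0. Equivalently, the lowest AVC in the table is 43/2 ≈ €21.50 at q = 2, and P = €3 falls below it — price never covers variable cost, so the firm shuts down and loses only its fixed cost.

q = 0 (shut down); profit = -€153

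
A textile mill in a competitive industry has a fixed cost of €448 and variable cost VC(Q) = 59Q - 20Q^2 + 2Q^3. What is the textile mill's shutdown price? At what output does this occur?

The shutdown price is the minimum of AVC. VC = 59Q - 20Q^2 + 2Q^3, so AVC = 59 - 20Q + 2Q^2.
At the minimum of AVC, MC = AVC. MC = 59 - 40Q + 6Q^2; setting MC = AVC gives 4Q^2 - 20Q = 0, so Q = 5. min AVC = 9.
For P < €9 the firm produces nothing.

€9 per unit, at Q = 5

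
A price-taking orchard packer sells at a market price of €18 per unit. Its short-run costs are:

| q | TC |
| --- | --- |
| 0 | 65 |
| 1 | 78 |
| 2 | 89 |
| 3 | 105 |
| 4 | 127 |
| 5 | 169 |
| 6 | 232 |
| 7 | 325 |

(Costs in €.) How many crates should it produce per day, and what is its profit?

Compute π = P·q − TC at each output: q=0: -65; q=1: -60; q=2: -53; q=3: -51; q=4: -55; q=5: -79; q=6: -124; q=7: -199.
Profit is maximized at q = 3. AVC there is 40/3 = €13.33 ≤ P, so producing beats shutting down (which would give -€65).

q = 3; profit = -€51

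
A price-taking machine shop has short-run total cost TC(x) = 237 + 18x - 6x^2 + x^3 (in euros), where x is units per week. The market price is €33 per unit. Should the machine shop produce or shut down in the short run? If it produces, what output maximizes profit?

Variable cost is VC = 18x - 6x^2 + x^3, so AVC = VC/x = 18 - 6x + x^2 and MC = dTC/dx = 18 - 12x + 3x^2.
The AVC parabola has its vertex at x = 6/2 = 3, where AVC = 18 - 6·3 + 3^2 = €9.
Since P = €33 ≥ min AVC = €9, price covers variable cost and the firm should produce.
Solving P = MC: -15 - 12x + 3x^2 = 0 ⇒ x = -1 or 5. On the upward-sloping branch, x* = 5.
Check: AVC at x = 5 is €13 ≤ P, so revenue covers variable cost.
Profit = P·x − TC = 33·5 − 302 = -€137, a loss, but smaller than the €237 fixed cost the firm would lose by shutting down.

Produce at x = 5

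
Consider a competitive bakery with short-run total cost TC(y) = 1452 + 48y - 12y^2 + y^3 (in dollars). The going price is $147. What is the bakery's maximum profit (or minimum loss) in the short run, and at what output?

AVC = 48 - 12y + y^2 has its minimum $12 at y = 6; price $147 clears that bar, so the firm operates.
MC = 48 - 24y + 3y^2. Setting P = MC and taking the root on the rising branch gives y* = 11.
TR = 147·11 = 1617. TC = 1452 + 407 = 1859. Profit = 1617 − 1859 = -$242.
That loss of $242 beats the $1452 the firm would lose by shutting down; producing recovers $1210 of fixed cost.

Profit = -$242 at y = 11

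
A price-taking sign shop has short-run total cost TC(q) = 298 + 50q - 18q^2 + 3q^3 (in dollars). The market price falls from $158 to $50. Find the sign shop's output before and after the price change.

AVC = 50 - 18q + 3q^2, minimized at q = 3 where min AVC = $23. MC = 50 - 36q + 9q^2.
With P = $158 above the shutdown price, P = MC gives q = 6.
At P = $50 ≥ min AVC, set P = MC: q = 4. The firm stays open but cuts output.

Output falls from 6 to 4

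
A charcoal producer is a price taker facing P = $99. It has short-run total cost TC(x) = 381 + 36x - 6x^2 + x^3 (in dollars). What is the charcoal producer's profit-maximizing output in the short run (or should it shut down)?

Produce at x = 7

From TC, MC = TC'(x) = 36 - 12x + 3x^2 and AVC = VC/x = 36 - 6x + x^2.
The AVC parabola has its vertex at x = 6/2 = 3, where AVC = 36 - 6·3 + 3^2 = $27.
P = $99 exceeds min AVC = $27, so the firm stays open.
Solving P = MC: -63 - 12x + 3x^2 = 0 ⇒ x = -3 or 7. On the upward-sloping branch, x* = 7.
Check: AVC at x = 7 is $43 ≤ P, so revenue covers variable cost.
Profit = P·x − TC = 99·7 − 682 = $11.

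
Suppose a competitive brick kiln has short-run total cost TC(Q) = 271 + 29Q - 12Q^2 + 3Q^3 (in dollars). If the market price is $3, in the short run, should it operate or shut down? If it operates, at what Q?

Variable cost is VC = 29Q - 12Q^2 + 3Q^3, so AVC = VC/Q = 29 - 12Q + 3Q^2 and MC = dTC/dQ = 29 - 24Q + 9Q^2.
The AVC parabola has its vertex at Q = 12/6 = 2, where AVC = 29 - 12·2 + 3·2^2 = $17.
P = $3 lies below min AVC = $17; no output level covers variable cost.
The firm minimizes its loss by shutting down and losing only its fixed cost of $271.

Shut down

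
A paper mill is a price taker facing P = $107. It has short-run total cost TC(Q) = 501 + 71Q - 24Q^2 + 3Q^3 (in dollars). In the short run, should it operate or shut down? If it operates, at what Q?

Produce at Q = 6

Variable cost is VC = 71Q - 24Q^2 + 3Q^3, so AVC = VC/Q = 71 - 24Q + 3Q^2 and MC = dTC/dQ = 71 - 48Q + 9Q^2.
The AVC parabola has its vertex at Q = 24/6 = 4, where AVC = 71 - 24·4 + 3·4^2 = $23.
P = $107 exceeds min AVC = $23, so the firm stays open.
Solving P = MC: -36 - 48Q + 9Q^2 = 0 ⇒ Q = -2/3 or 6. On the upward-sloping branch, Q* = 6.
Check: AVC at Q = 6 is $35 ≤ P, so revenue covers variable cost.
Profit = P·Q − TC = 107·6 − 711 = -$69, a loss, but smaller than the $501 fixed cost the firm would lose by shutting down.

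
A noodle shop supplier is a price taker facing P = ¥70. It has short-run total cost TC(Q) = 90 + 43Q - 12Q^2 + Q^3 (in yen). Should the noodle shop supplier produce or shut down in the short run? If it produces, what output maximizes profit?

Produce at Q = 9

From TC, MC = TC'(Q) = 43 - 24Q + 3Q^2 and AVC = VC/Q = 43 - 12Q + Q^2.
AVC is minimized where dAVC/dQ = -12 + 2Q = 0, at Q = 6; min AVC = 43 - 12·6 + 6^2 = ¥7.
Since P = ¥70 ≥ min AVC = ¥7, price covers variable cost and the firm should produce.
P = MC gives -27 - 24Q + 3Q^2 = 0, with roots -1 and 9. Take the larger (rising MC): Q* = 9.
Check: AVC at Q = 9 is ¥16 ≤ P, so revenue covers variable cost.
Profit = P·Q − TC = 70·9 − 234 = ¥396.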